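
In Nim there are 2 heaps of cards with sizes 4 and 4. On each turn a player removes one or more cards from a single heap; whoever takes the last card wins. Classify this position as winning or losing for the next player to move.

Losing position

Bitwise XOR of the heap sizes:
  100  (4)
  100  (4)
  ---
  000  (0)
The nim-sum is 0, so this is a P-position: the player to move is in a losing position under optimal play.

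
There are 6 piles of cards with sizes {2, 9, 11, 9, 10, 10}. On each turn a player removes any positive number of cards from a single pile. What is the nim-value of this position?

Compute the nim-sum pairwise:
2 ⊕ 9 = 11
11 ⊕ 11 = 0
0 ⊕ 9 = 9
9 ⊕ 10 = 3
3 ⊕ 10 = 9

9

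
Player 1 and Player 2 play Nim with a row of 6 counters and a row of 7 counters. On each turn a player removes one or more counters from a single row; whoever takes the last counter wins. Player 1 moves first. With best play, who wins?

Compute the nim-sum pairwise:
6 ⊕ 7 = 1
The nim-sum is 1 ≠ 0, so this is an N-position: the player to move can win; Player 1 has a winning move.

Player 1 wins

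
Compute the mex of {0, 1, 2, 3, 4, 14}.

5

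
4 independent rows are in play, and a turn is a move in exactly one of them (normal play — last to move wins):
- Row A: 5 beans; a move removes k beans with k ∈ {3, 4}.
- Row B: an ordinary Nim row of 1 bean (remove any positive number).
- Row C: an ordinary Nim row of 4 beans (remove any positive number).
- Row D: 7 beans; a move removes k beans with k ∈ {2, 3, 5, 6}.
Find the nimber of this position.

7

Build the Grundy sequence for row A with g(k) = mex{g(k−s) : s ∈ {3, 4}, s ≤ k}:
k:     0  1  2  3  4  5
g(k):  0  0  0  1  1  1
So g(5) = 1.
Row B is a plain Nim row of size 1, so its Grundy value is 1.
Row C is a plain Nim row of size 4, so its Grundy value is 4.
For row D, compute g(0), g(1), … with moves {2, 3, 5, 6}:
k:     0  1  2  3  4  5  6  7
g(k):  0  0  1  1  2  2  3  3
So g(7) = 3.
The value of a disjunctive sum is the nim-sum of the parts.
Combined value = 1 XOR 1 XOR 4 XOR 3 = 7.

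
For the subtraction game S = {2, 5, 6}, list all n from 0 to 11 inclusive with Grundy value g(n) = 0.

0, 1, 4, 8, 11

Build the Grundy sequence with g(k) = mex{g(k−s) : s ∈ {2, 5, 6}, s ≤ k}:
k:     0  1  2  3  4  5  6  7  8  9 10 11
g(k):  0  0  1  1  0  2  1  3  0  2  1  0
The P-positions (g = 0) in 0..11 are 0, 1, 4, 8, 11.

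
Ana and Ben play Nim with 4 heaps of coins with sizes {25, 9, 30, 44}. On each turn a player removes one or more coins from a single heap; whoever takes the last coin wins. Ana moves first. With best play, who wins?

Ana wins

Bitwise XOR of the heap sizes:
  011001  (25)
  001001  (9)
  011110  (30)
  101100  (44)
  ------
  100010  (34)
The nim-sum is 34 ≠ 0, so this is an N-position: the player to move can win; Ana has a winning move.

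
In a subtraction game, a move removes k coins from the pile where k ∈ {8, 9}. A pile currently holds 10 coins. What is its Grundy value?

1

Compute g(0), g(1), … for moves {8, 9}:
k:     0  1  2  3  4  5  6  7  8  9 10
g(k):  0  0  0  0  0  0  0  0  1  1  1
So g(10) = 1.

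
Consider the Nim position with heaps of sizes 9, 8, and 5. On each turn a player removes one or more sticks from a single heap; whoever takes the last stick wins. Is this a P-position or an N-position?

Compute the nim-sum pairwise:
9 ^ 8 = 1
1 ^ 5 = 4
The nim-sum is 4 ≠ 0, so this is an N-position: the player to move can win.

N-position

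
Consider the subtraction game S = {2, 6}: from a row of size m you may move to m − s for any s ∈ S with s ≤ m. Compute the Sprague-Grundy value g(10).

1

Grundy values for subtraction set {2, 6}:
k:     0  1  2  3  4  5  6  7  8  9 10
g(k):  0  0  1  1  0  0  1  1  0  0  1
So g(10) = 1.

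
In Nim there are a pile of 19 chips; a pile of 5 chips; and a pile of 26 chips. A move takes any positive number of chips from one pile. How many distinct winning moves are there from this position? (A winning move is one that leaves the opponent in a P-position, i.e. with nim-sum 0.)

1

Compute the nim-sum pairwise:
19 XOR 5 = 22
22 XOR 26 = 12
The overall nim-sum is X = 12. A pile of size p has a winning move iff p XOR X < p (reduce it to p XOR X).
  19: 19 XOR 12 = 31 ≥ 19 — no move.
  5: 5 XOR 12 = 9 ≥ 5 — no move.
  26: 26 XOR 12 = 22 < 26 — winning move (to 22).
That gives 1 winning move.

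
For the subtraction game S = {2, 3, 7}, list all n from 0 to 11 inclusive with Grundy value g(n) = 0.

Build the Grundy sequence with g(k) = mex{g(k−s) : s ∈ {2, 3, 7}, s ≤ k}:
g(0) = mex{} = 0
g(1) = mex{} = 0
g(2) = mex{0} = 1
g(3) = mex{0} = 1
g(4) = mex{0,1} = 2
g(5) = mex{1} = 0
g(6) = mex{1,2} = 0
g(7) = mex{0,2} = 1
g(8) = mex{0} = 1
g(9) = mex{0,1} = 2
g(10) = mex{1} = 0
g(11) = mex{1,2} = 0
The P-positions (g = 0) in 0..11 are 0, 1, 5, 6, 10, 11.

0, 1, 5, 6, 10, 11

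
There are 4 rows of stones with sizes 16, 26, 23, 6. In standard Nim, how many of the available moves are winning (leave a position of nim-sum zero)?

3

Compute the nim-sum pairwise:
16 ^ 26 = 10
10 ^ 23 = 29
29 ^ 6 = 27
The overall nim-sum is X = 27. A row of size p has a winning move iff p XOR X < p (reduce it to p XOR X).
  16: 16 XOR 27 = 11 < 16 — winning move (to 11).
  26: 26 XOR 27 = 1 < 26 — winning move (to 1).
  23: 23 XOR 27 = 12 < 23 — winning move (to 12).
  6: 6 XOR 27 = 29 ≥ 6 — no move.
That gives 3 winning moves.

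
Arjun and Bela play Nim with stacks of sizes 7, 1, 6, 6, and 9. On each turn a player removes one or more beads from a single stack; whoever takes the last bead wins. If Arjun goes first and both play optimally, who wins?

Nim-sum: 7 ^ 1 ^ 6 ^ 6 ^ 9 = 15.
The nim-sum is 15 ≠ 0, so this is an N-position: the player to move can win; Arjun has a winning move.

Arjun wins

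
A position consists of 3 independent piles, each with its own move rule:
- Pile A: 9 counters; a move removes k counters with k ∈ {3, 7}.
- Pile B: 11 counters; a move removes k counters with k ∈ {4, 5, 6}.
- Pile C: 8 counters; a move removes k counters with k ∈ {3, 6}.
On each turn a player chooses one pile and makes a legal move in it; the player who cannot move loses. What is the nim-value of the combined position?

3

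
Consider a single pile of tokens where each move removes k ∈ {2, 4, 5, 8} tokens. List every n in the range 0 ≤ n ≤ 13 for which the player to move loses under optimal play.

0, 1, 7, 10, 13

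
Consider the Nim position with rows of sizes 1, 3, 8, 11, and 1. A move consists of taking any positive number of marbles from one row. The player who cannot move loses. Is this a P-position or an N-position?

P-position

Nim-sum: 1 ⊕ 3 ⊕ 8 ⊕ 11 ⊕ 1 = 0.
The nim-sum is 0, so this is a P-position: the player to move is in a losing position under optimal play.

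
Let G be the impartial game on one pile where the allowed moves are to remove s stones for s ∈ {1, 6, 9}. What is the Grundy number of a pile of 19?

Compute g(0), g(1), … for moves {1, 6, 9}:
k:     0  1  2  3  4  5  6  7  8  9 10 11 12 13 14 15 16 17 18 19
g(k):  0  1  0  1  0  1  2  0  1  2  3  2  0  1  0  1  2  0  1  0
So g(19) = 0.

0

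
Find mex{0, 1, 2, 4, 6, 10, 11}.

3

The values 0, 1, 2 are all present; 3 is the first non-negative integer missing from the set.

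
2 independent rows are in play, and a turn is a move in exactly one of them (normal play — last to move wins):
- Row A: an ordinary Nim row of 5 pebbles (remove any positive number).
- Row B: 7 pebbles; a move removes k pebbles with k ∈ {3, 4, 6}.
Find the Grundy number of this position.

7

Row A is a plain Nim row of size 5, so its Grundy value is 5.
For row B, compute g(0), g(1), … with moves {3, 4, 6}:
g(0) = mex{} = 0
g(1) = mex{} = 0
g(2) = mex{} = 0
g(3) = mex{0} = 1
g(4) = mex{0} = 1
g(5) = mex{0} = 1
g(6) = mex{0,1} = 2
g(7) = mex{0,1} = 2
So g(7) = 2.
By the Sprague-Grundy theorem, the Grundy value of a sum of independent games is the XOR of the component values.
Combined value = 5 XOR 2 = 7.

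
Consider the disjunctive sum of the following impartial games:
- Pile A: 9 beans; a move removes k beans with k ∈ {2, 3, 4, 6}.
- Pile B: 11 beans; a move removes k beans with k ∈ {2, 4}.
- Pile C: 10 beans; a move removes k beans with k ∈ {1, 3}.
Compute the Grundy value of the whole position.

2

Grundy values for pile A (subtraction set {2, 3, 4, 6}):
g(0) = mex{} = 0
g(1) = mex{} = 0
g(2) = mex{0} = 1
g(3) = mex{0} = 1
g(4) = mex{0,1} = 2
g(5) = mex{0,1} = 2
g(6) = mex{0,1,2} = 3
g(7) = mex{0,1,2} = 3
g(8) = mex{1,2,3} = 0
g(9) = mex{1,2,3} = 0
So g(9) = 0.
Build the Grundy sequence for pile B with g(k) = mex{g(k−s) : s ∈ {2, 4}, s ≤ k}:
g(0) = mex{} = 0
g(1) = mex{} = 0
g(2) = mex{0} = 1
g(3) = mex{0} = 1
g(4) = mex{0,1} = 2
g(5) = mex{0,1} = 2
g(6) = mex{1,2} = 0
g(7) = mex{1,2} = 0
g(8) = mex{0,2} = 1
g(9) = mex{0,2} = 1
g(10) = mex{0,1} = 2
g(11) = mex{0,1} = 2
So g(11) = 2.
Build the Grundy sequence for pile C with g(k) = mex{g(k−s) : s ∈ {1, 3}, s ≤ k}:
k:     0  1  2  3  4  5  6  7  8  9 10
g(k):  0  1  0  1  0  1  0  1  0  1  0
So g(10) = 0.
By the Sprague-Grundy theorem, the Grundy value of a sum of independent games is the XOR of the component values.
Combined value = 0 ⊕ 2 ⊕ 0 = 2.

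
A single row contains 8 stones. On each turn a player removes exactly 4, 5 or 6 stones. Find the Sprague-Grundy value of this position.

2

Compute g(0), g(1), … for moves {4, 5, 6}:
g(0) = mex{} = 0
g(1) = mex{} = 0
g(2) = mex{} = 0
g(3) = mex{} = 0
g(4) = mex{0} = 1
g(5) = mex{0} = 1
g(6) = mex{0} = 1
g(7) = mex{0} = 1
g(8) = mex{0,1} = 2
So g(8) = 2.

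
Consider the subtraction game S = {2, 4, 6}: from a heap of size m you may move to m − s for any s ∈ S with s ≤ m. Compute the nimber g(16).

0

Grundy values for subtraction set {2, 4, 6}:
k:     0  1  2  3  4  5  6  7  8  9 10 11 12 13 14 15 16
g(k):  0  0  1  1  2  2  3  3  0  0  1  1  2  2  3  3  0
So g(16) = 0.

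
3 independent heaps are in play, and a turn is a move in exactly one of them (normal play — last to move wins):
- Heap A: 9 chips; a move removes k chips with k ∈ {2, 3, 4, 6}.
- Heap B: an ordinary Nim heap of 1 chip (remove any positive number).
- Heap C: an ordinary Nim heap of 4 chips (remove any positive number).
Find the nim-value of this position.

5

For heap A, compute g(0), g(1), … with moves {2, 3, 4, 6}:
k:     0  1  2  3  4  5  6  7  8  9
g(k):  0  0  1  1  2  2  3  3  0  0
So g(9) = 0.
Heap B is a plain Nim heap of size 1, so its Grundy value is 1.
Heap C is a plain Nim heap of size 4, so its Grundy value is 4.
By the Sprague-Grundy theorem, the Grundy value of a sum of independent games is the XOR of the component values.
Combined value = 0 XOR 1 XOR 4 = 5.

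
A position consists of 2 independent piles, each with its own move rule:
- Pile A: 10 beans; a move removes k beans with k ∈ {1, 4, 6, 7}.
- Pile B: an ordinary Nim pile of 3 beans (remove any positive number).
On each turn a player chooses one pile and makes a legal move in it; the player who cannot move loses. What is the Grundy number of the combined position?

3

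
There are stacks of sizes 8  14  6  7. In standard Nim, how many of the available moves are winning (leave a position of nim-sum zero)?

Nim-sum: 8 ^ 14 ^ 6 ^ 7 = 7.
The overall nim-sum is X = 7. A stack of size p has a winning move iff p XOR X < p (reduce it to p XOR X).
  8: 8 XOR 7 = 15 ≥ 8 — no move.
  14: 14 XOR 7 = 9 < 14 — winning move (to 9).
  6: 6 XOR 7 = 1 < 6 — winning move (to 1).
  7: 7 XOR 7 = 0 < 7 — winning move (to 0).
That gives 3 winning moves.

3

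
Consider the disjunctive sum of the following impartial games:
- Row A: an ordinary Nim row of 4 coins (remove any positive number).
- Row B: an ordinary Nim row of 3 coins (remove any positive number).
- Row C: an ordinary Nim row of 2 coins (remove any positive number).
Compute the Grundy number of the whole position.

5

Row A is a plain Nim row of size 4, so its Grundy value is 4.
Row B is a plain Nim row of size 3, so its Grundy value is 3.
Row C is a plain Nim row of size 2, so its Grundy value is 2.
The value of a disjunctive sum is the nim-sum of the parts.
Combined value = 4 ⊕ 3 ⊕ 2 = 5.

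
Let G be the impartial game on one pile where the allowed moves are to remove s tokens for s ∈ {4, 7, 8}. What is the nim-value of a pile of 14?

0

Grundy values for subtraction set {4, 7, 8}:
k:     0  1  2  3  4  5  6  7  8  9 10 11 12 13 14
g(k):  0  0  0  0  1  1  1  1  2  2  2  2  0  0  0
So g(14) = 0.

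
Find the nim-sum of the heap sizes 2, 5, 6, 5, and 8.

12

Nim-sum: 2 XOR 5 XOR 6 XOR 5 XOR 8 = 12.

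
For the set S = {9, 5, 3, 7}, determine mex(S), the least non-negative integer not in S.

0 is not in the set, so the mex is 0.

0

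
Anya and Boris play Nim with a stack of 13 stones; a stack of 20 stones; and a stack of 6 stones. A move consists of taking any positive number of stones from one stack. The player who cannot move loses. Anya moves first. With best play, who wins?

Compute the nim-sum pairwise:
13 ⊕ 20 = 25
25 ⊕ 6 = 31
The nim-sum is 31 ≠ 0, so this is an N-position: the player to move can win; Anya has a winning move.

Anya wins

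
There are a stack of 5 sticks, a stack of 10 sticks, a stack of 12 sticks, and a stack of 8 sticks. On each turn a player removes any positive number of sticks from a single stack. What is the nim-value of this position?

11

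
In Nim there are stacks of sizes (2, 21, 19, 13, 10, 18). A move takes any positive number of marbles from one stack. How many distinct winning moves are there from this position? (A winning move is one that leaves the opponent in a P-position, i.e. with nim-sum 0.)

Nim-sum: 2 ⊕ 21 ⊕ 19 ⊕ 13 ⊕ 10 ⊕ 18 = 17.
The overall nim-sum is X = 17. A stack of size p has a winning move iff p XOR X < p (reduce it to p XOR X).
  2: 2 XOR 17 = 19 ≥ 2 — no move.
  21: 21 XOR 17 = 4 < 21 — winning move (to 4).
  19: 19 XOR 17 = 2 < 19 — winning move (to 2).
  13: 13 XOR 17 = 28 ≥ 13 — no move.
  10: 10 XOR 17 = 27 ≥ 10 — no move.
  18: 18 XOR 17 = 3 < 18 — winning move (to 3).
That gives 3 winning moves.

3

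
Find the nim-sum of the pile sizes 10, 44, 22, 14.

Nim-sum: 10 ^ 44 ^ 22 ^ 14 = 62.

62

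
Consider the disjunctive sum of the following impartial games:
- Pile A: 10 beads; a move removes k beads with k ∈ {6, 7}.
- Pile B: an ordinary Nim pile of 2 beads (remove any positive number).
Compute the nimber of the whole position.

For pile A, compute g(0), g(1), … with moves {6, 7}:
k:     0  1  2  3  4  5  6  7  8  9 10
g(k):  0  0  0  0  0  0  1  1  1  1  1
So g(10) = 1.
Pile B is a plain Nim pile of size 2, so its Grundy value is 2.
The value of a disjunctive sum is the nim-sum of the parts.
Combined value = 1 XOR 2 = 3.

3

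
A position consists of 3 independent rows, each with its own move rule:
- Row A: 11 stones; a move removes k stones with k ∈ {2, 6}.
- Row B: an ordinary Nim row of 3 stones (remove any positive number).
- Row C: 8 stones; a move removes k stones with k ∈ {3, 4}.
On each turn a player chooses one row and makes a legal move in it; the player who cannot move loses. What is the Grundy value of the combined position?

2

Build the Grundy sequence for row A with g(k) = mex{g(k−s) : s ∈ {2, 6}, s ≤ k}:
g(0) = mex{} = 0
g(1) = mex{} = 0
g(2) = mex{0} = 1
g(3) = mex{0} = 1
g(4) = mex{1} = 0
g(5) = mex{1} = 0
g(6) = mex{0} = 1
g(7) = mex{0} = 1
g(8) = mex{1} = 0
g(9) = mex{1} = 0
g(10) = mex{0} = 1
g(11) = mex{0} = 1
So g(11) = 1.
Row B is a plain Nim row of size 3, so its Grundy value is 3.
Build the Grundy sequence for row C with g(k) = mex{g(k−s) : s ∈ {3, 4}, s ≤ k}:
g(0) = mex{} = 0
g(1) = mex{} = 0
g(2) = mex{} = 0
g(3) = mex{0} = 1
g(4) = mex{0} = 1
g(5) = mex{0} = 1
g(6) = mex{0,1} = 2
g(7) = mex{1} = 0
g(8) = mex{1} = 0
So g(8) = 0.
By the Sprague-Grundy theorem, the Grundy value of a sum of independent games is the XOR of the component values.
Combined value = 1 ⊕ 3 ⊕ 0 = 2.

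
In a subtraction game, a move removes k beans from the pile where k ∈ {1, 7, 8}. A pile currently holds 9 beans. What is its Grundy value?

Compute g(0), g(1), … for moves {1, 7, 8}:
k:     0  1  2  3  4  5  6  7  8  9
g(k):  0  1  0  1  0  1  0  1  2  3
So g(9) = 3.

3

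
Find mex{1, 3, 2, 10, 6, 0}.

The values 0, 1, 2, 3 are all present; 4 is the first non-negative integer missing from the set.

4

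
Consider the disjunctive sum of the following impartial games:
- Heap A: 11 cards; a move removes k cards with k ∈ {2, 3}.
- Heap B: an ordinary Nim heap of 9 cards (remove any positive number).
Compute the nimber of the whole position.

9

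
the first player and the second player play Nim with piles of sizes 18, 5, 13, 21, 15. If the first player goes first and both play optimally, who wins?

Nim-sum: 18 XOR 5 XOR 13 XOR 21 XOR 15 = 0.
The nim-sum is 0, so this is a P-position: the player to move is in a losing position under optimal play; the first player is about to move from it and so loses — the second player wins.

the second player wins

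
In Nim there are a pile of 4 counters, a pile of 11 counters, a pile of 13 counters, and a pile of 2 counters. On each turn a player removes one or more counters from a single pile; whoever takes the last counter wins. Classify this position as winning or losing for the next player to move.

Losing position

Compute the nim-sum pairwise:
4 ⊕ 11 = 15
15 ⊕ 13 = 2
2 ⊕ 2 = 0
The nim-sum is 0, so this is a P-position: the player to move is in a losing position under optimal play.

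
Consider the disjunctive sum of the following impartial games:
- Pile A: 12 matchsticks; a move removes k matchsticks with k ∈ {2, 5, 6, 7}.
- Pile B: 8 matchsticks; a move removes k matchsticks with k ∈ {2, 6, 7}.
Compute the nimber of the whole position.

2

Build the Grundy sequence for pile A with g(k) = mex{g(k−s) : s ∈ {2, 5, 6, 7}, s ≤ k}:
g(0) = mex{} = 0
g(1) = mex{} = 0
g(2) = mex{0} = 1
g(3) = mex{0} = 1
g(4) = mex{1} = 0
g(5) = mex{0,1} = 2
g(6) = mex{0} = 1
g(7) = mex{0,1,2} = 3
g(8) = mex{0,1} = 2
g(9) = mex{0,1,3} = 2
g(10) = mex{0,1,2} = 3
g(11) = mex{0,1,2} = 3
g(12) = mex{1,2,3} = 0
So g(12) = 0.
For pile B, compute g(0), g(1), … with moves {2, 6, 7}:
g(0) = mex{} = 0
g(1) = mex{} = 0
g(2) = mex{0} = 1
g(3) = mex{0} = 1
g(4) = mex{1} = 0
g(5) = mex{1} = 0
g(6) = mex{0} = 1
g(7) = mex{0} = 1
g(8) = mex{0,1} = 2
So g(8) = 2.
The value of a disjunctive sum is the nim-sum of the parts.
Combined value = 0 ⊕ 2 = 2.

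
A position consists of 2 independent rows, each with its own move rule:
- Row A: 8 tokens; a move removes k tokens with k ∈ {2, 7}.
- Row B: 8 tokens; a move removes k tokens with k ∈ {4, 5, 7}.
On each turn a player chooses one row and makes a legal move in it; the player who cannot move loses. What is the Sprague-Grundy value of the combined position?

0

Grundy values for row A (subtraction set {2, 7}):
k:     0  1  2  3  4  5  6  7  8
g(k):  0  0  1  1  0  0  1  1  2
So g(8) = 2.
Build the Grundy sequence for row B with g(k) = mex{g(k−s) : s ∈ {4, 5, 7}, s ≤ k}:
k:     0  1  2  3  4  5  6  7  8
g(k):  0  0  0  0  1  1  1  1  2
So g(8) = 2.
By the Sprague-Grundy theorem, the Grundy value of a sum of independent games is the XOR of the component values.
Combined value = 2 XOR 2 = 0.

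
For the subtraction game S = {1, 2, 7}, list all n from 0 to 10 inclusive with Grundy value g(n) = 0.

Compute g(0), g(1), … for moves {1, 2, 7}:
k:     0  1  2  3  4  5  6  7  8  9 10
g(k):  0  1  2  0  1  2  0  1  2  0  1
The P-positions (g = 0) in 0..10 are 0, 3, 6, 9.

0, 3, 6, 9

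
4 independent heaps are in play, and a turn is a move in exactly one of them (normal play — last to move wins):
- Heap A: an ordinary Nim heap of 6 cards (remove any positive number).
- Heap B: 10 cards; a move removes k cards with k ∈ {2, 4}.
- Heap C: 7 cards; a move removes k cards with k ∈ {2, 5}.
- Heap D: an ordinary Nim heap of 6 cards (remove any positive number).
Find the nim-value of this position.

2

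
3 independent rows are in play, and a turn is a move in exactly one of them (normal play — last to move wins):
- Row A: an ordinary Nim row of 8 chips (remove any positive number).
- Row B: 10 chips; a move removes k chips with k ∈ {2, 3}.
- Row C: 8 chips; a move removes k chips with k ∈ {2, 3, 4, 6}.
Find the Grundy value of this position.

Row A is a plain Nim row of size 8, so its Grundy value is 8.
Grundy values for row B (subtraction set {2, 3}):
k:     0  1  2  3  4  5  6  7  8  9 10
g(k):  0  0  1  1  2  0  0  1  1  2  0
So g(10) = 0.
Grundy values for row C (subtraction set {2, 3, 4, 6}):
g(0) = mex{} = 0
g(1) = mex{} = 0
g(2) = mex{0} = 1
g(3) = mex{0} = 1
g(4) = mex{0,1} = 2
g(5) = mex{0,1} = 2
g(6) = mex{0,1,2} = 3
g(7) = mex{0,1,2} = 3
g(8) = mex{1,2,3} = 0
So g(8) = 0.
By the Sprague-Grundy theorem, the Grundy value of a sum of independent games is the XOR of the component values.
Combined value = 8 ⊕ 0 ⊕ 0 = 8.

8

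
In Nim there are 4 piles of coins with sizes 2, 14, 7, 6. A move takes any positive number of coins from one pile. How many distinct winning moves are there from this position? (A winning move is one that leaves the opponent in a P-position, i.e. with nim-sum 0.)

1

Compute the nim-sum pairwise:
2 ^ 14 = 12
12 ^ 7 = 11
11 ^ 6 = 13
The overall nim-sum is X = 13. A pile of size p has a winning move iff p XOR X < p (reduce it to p XOR X).
  2: 2 XOR 13 = 15 ≥ 2 — no move.
  14: 14 XOR 13 = 3 < 14 — winning move (to 3).
  7: 7 XOR 13 = 10 ≥ 7 — no move.
  6: 6 XOR 13 = 11 ≥ 6 — no move.
That gives 1 winning move.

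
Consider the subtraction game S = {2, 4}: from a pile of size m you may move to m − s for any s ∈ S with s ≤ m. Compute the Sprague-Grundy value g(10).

2

Grundy values for subtraction set {2, 4}:
k:     0  1  2  3  4  5  6  7  8  9 10
g(k):  0  0  1  1  2  2  0  0  1  1  2
So g(10) = 2.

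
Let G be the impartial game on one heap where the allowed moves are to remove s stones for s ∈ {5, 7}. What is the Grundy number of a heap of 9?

1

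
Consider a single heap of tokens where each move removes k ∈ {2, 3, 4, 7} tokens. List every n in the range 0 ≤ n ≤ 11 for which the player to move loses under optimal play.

0, 1, 6, 11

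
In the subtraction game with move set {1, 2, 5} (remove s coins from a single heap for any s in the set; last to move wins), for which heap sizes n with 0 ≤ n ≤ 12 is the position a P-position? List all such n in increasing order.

Build the Grundy sequence with g(k) = mex{g(k−s) : s ∈ {1, 2, 5}, s ≤ k}:
g(0) = mex{} = 0
g(1) = mex{0} = 1
g(2) = mex{0,1} = 2
g(3) = mex{1,2} = 0
g(4) = mex{0,2} = 1
g(5) = mex{0,1} = 2
g(6) = mex{1,2} = 0
g(7) = mex{0,2} = 1
g(8) = mex{0,1} = 2
g(9) = mex{1,2} = 0
g(10) = mex{0,2} = 1
g(11) = mex{0,1} = 2
g(12) = mex{1,2} = 0
The P-positions (g = 0) in 0..12 are 0, 3, 6, 9, 12.

0, 3, 6, 9, 12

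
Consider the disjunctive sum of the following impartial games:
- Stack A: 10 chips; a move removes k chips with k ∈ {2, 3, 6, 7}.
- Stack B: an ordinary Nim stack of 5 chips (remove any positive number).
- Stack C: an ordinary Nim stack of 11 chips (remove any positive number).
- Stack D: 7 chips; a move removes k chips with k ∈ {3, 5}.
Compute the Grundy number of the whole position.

12

For stack A, compute g(0), g(1), … with moves {2, 3, 6, 7}:
k:     0  1  2  3  4  5  6  7  8  9 10
g(k):  0  0  1  1  2  0  3  1  2  0  0
So g(10) = 0.
Stack B is a plain Nim stack of size 5, so its Grundy value is 5.
Stack C is a plain Nim stack of size 11, so its Grundy value is 11.
Build the Grundy sequence for stack D with g(k) = mex{g(k−s) : s ∈ {3, 5}, s ≤ k}:
g(0) = mex{} = 0
g(1) = mex{} = 0
g(2) = mex{} = 0
g(3) = mex{0} = 1
g(4) = mex{0} = 1
g(5) = mex{0} = 1
g(6) = mex{0,1} = 2
g(7) = mex{0,1} = 2
So g(7) = 2.
The value of a disjunctive sum is the nim-sum of the parts.
Combined value = 0 XOR 5 XOR 11 XOR 2 = 12.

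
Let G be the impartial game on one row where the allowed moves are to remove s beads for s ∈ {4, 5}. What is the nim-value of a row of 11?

0

Build the Grundy sequence with g(k) = mex{g(k−s) : s ∈ {4, 5}, s ≤ k}:
g(0) = mex{} = 0
g(1) = mex{} = 0
g(2) = mex{} = 0
g(3) = mex{} = 0
g(4) = mex{0} = 1
g(5) = mex{0} = 1
g(6) = mex{0} = 1
g(7) = mex{0} = 1
g(8) = mex{0,1} = 2
g(9) = mex{1} = 0
g(10) = mex{1} = 0
g(11) = mex{1} = 0
So g(11) = 0.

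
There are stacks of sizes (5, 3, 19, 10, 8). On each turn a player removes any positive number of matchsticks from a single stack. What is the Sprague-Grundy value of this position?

Nim-sum: 5 ^ 3 ^ 19 ^ 10 ^ 8 = 23.

23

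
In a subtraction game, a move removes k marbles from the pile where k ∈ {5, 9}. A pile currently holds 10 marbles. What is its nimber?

Grundy values for subtraction set {5, 9}:
k:     0  1  2  3  4  5  6  7  8  9 10
g(k):  0  0  0  0  0  1  1  1  1  1  2
So g(10) = 2.

2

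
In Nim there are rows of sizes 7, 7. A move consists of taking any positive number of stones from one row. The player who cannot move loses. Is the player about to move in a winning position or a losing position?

Losing position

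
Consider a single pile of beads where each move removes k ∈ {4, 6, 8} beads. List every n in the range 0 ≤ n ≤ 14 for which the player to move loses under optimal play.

0, 1, 2, 3, 12, 13, 14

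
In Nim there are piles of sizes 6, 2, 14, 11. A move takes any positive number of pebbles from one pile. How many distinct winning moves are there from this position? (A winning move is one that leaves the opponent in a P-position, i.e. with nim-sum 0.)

1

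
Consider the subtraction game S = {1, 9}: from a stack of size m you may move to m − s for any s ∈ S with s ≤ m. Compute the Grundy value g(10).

0

Build the Grundy sequence with g(k) = mex{g(k−s) : s ∈ {1, 9}, s ≤ k}:
g(0) = mex{} = 0
g(1) = mex{0} = 1
g(2) = mex{1} = 0
g(3) = mex{0} = 1
g(4) = mex{1} = 0
g(5) = mex{0} = 1
g(6) = mex{1} = 0
g(7) = mex{0} = 1
g(8) = mex{1} = 0
g(9) = mex{0} = 1
g(10) = mex{1} = 0
So g(10) = 0.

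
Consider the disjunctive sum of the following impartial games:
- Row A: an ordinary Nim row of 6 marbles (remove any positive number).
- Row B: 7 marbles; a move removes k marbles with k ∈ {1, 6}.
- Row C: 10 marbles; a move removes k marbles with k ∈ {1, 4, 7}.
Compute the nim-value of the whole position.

6

Row A is a plain Nim row of size 6, so its Grundy value is 6.
For row B, compute g(0), g(1), … with moves {1, 6}:
g(0) = mex{} = 0
g(1) = mex{0} = 1
g(2) = mex{1} = 0
g(3) = mex{0} = 1
g(4) = mex{1} = 0
g(5) = mex{0} = 1
g(6) = mex{0,1} = 2
g(7) = mex{1,2} = 0
So g(7) = 0.
Grundy values for row C (subtraction set {1, 4, 7}):
g(0) = mex{} = 0
g(1) = mex{0} = 1
g(2) = mex{1} = 0
g(3) = mex{0} = 1
g(4) = mex{0,1} = 2
g(5) = mex{1,2} = 0
g(6) = mex{0} = 1
g(7) = mex{0,1} = 2
g(8) = mex{1,2} = 0
g(9) = mex{0} = 1
g(10) = mex{1} = 0
So g(10) = 0.
The value of a disjunctive sum is the nim-sum of the parts.
Combined value = 6 XOR 0 XOR 0 = 6.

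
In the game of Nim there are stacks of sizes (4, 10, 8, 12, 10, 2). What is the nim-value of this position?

2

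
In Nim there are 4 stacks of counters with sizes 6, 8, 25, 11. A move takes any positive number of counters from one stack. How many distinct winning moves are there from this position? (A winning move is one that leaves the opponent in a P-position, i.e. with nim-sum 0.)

Compute the nim-sum pairwise:
6 ^ 8 = 14
14 ^ 25 = 23
23 ^ 11 = 28
The overall nim-sum is X = 28. A stack of size p has a winning move iff p XOR X < p (reduce it to p XOR X).
  6: 6 XOR 28 = 26 ≥ 6 — no move.
  8: 8 XOR 28 = 20 ≥ 8 — no move.
  25: 25 XOR 28 = 5 < 25 — winning move (to 5).
  11: 11 XOR 28 = 23 ≥ 11 — no move.
That gives 1 winning move.

1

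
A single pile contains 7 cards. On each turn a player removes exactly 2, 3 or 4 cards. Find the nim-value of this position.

Compute g(0), g(1), … for moves {2, 3, 4}:
k:     0  1  2  3  4  5  6  7
g(k):  0  0  1  1  2  2  0  0
So g(7) = 0.

0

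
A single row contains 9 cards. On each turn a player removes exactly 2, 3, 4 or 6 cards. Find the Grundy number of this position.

0

Build the Grundy sequence with g(k) = mex{g(k−s) : s ∈ {2, 3, 4, 6}, s ≤ k}:
g(0) = mex{} = 0
g(1) = mex{} = 0
g(2) = mex{0} = 1
g(3) = mex{0} = 1
g(4) = mex{0,1} = 2
g(5) = mex{0,1} = 2
g(6) = mex{0,1,2} = 3
g(7) = mex{0,1,2} = 3
g(8) = mex{1,2,3} = 0
g(9) = mex{1,2,3} = 0
So g(9) = 0.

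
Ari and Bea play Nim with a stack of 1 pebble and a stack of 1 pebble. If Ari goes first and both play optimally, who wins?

Compute the nim-sum pairwise:
1 ⊕ 1 = 0
The nim-sum is 0, so this is a P-position: the player to move is in a losing position under optimal play; Ari is about to move from it and so loses — Bea wins.

Bea wins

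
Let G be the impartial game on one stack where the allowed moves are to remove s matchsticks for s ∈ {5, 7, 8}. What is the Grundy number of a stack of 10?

Grundy values for subtraction set {5, 7, 8}:
k:     0  1  2  3  4  5  6  7  8  9 10
g(k):  0  0  0  0  0  1  1  1  1  1  2
So g(10) = 2.

2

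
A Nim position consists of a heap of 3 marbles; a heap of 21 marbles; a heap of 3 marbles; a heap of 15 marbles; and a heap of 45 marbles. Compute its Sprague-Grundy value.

55

Compute the nim-sum pairwise:
3 XOR 21 = 22
22 XOR 3 = 21
21 XOR 15 = 26
26 XOR 45 = 55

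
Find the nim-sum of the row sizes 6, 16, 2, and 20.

0

Nim-sum: 6 XOR 16 XOR 2 XOR 20 = 0.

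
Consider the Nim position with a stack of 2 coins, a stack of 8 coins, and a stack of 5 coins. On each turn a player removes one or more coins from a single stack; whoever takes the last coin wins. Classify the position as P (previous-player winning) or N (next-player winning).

N-position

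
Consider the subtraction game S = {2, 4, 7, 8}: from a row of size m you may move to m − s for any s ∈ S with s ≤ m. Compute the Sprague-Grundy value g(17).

0

Build the Grundy sequence with g(k) = mex{g(k−s) : s ∈ {2, 4, 7, 8}, s ≤ k}:
k:     0  1  2  3  4  5  6  7  8  9 10 11 12 13 14 15 16 17
g(k):  0  0  1  1  2  2  0  3  1  4  2  0  0  1  1  2  2  0
So g(17) = 0.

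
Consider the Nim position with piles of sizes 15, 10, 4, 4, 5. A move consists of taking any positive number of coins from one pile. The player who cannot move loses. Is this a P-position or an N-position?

Nim-sum: 15 ⊕ 10 ⊕ 4 ⊕ 4 ⊕ 5 = 0.
The nim-sum is 0, so this is a P-position: the player to move is in a losing position under optimal play.

P-position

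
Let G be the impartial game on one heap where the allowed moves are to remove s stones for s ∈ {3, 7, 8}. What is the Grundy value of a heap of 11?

0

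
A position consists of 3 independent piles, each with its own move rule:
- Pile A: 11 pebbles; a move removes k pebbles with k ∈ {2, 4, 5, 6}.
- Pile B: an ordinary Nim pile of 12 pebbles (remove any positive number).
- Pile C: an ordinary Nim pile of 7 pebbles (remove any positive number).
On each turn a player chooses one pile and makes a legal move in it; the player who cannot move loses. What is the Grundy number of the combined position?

For pile A, compute g(0), g(1), … with moves {2, 4, 5, 6}:
g(0) = mex{} = 0
g(1) = mex{} = 0
g(2) = mex{0} = 1
g(3) = mex{0} = 1
g(4) = mex{0,1} = 2
g(5) = mex{0,1} = 2
g(6) = mex{0,1,2} = 3
g(7) = mex{0,1,2} = 3
g(8) = mex{1,2,3} = 0
g(9) = mex{1,2,3} = 0
g(10) = mex{0,2,3} = 1
g(11) = mex{0,2,3} = 1
So g(11) = 1.
Pile B is a plain Nim pile of size 12, so its Grundy value is 12.
Pile C is a plain Nim pile of size 7, so its Grundy value is 7.
By the Sprague-Grundy theorem, the Grundy value of a sum of independent games is the XOR of the component values.
Combined value = 1 XOR 12 XOR 7 = 10.

10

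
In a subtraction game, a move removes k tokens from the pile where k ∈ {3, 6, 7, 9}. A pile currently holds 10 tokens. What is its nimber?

Compute g(0), g(1), … for moves {3, 6, 7, 9}:
k:     0  1  2  3  4  5  6  7  8  9 10
g(k):  0  0  0  1  1  1  2  2  2  3  3
So g(10) = 3.

3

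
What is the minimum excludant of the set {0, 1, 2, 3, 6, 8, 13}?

4

The values 0, 1, 2, 3 are all present; 4 is the first non-negative integer missing from the set.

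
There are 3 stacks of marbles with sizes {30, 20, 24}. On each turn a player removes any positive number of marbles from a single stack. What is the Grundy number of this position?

18

Nim-sum: 30 ^ 20 ^ 24 = 18.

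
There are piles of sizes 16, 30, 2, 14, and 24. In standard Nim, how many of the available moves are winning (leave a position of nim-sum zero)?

Compute the nim-sum pairwise:
16 ^ 30 = 14
14 ^ 2 = 12
12 ^ 14 = 2
2 ^ 24 = 26
The overall nim-sum is X = 26. A pile of size p has a winning move iff p XOR X < p (reduce it to p XOR X).
  16: 16 XOR 26 = 10 < 16 — winning move (to 10).
  30: 30 XOR 26 = 4 < 30 — winning move (to 4).
  2: 2 XOR 26 = 24 ≥ 2 — no move.
  14: 14 XOR 26 = 20 ≥ 14 — no move.
  24: 24 XOR 26 = 2 < 24 — winning move (to 2).
That gives 3 winning moves.

3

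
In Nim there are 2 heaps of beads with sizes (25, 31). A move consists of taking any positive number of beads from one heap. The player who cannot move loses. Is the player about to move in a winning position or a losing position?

Nim-sum: 25 ⊕ 31 = 6.
The nim-sum is 6 ≠ 0, so this is an N-position: the player to move can win.

Winning position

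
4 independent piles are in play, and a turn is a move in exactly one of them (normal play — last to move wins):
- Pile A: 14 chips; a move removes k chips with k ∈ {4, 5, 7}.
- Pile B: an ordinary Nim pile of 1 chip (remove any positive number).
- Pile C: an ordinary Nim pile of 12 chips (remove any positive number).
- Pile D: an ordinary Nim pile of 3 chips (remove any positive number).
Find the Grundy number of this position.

14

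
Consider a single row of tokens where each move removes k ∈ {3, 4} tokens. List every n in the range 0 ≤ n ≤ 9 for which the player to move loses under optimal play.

0, 1, 2, 7, 8, 9

Grundy values for subtraction set {3, 4}:
k:     0  1  2  3  4  5  6  7  8  9
g(k):  0  0  0  1  1  1  2  0  0  0
The P-positions (g = 0) in 0..9 are 0, 1, 2, 7, 8, 9.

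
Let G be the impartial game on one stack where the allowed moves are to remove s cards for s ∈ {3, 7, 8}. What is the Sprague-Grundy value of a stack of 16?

0

Compute g(0), g(1), … for moves {3, 7, 8}:
k:     0  1  2  3  4  5  6  7  8  9 10 11 12 13 14 15 16
g(k):  0  0  0  1  1  1  0  2  2  1  3  0  0  2  1  1  0
So g(16) = 0.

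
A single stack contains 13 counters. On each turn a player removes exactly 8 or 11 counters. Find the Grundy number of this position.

1

Compute g(0), g(1), … for moves {8, 11}:
g(0) = mex{} = 0
g(1) = mex{} = 0
g(2) = mex{} = 0
g(3) = mex{} = 0
g(4) = mex{} = 0
g(5) = mex{} = 0
g(6) = mex{} = 0
g(7) = mex{} = 0
g(8) = mex{0} = 1
g(9) = mex{0} = 1
g(10) = mex{0} = 1
g(11) = mex{0} = 1
g(12) = mex{0} = 1
g(13) = mex{0} = 1
So g(13) = 1.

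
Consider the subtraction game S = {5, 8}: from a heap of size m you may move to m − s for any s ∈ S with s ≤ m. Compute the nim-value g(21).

Compute g(0), g(1), … for moves {5, 8}:
k:     0  1  2  3  4  5  6  7  8  9 10 11 12 13 14 15 16 17 18 19 20 21
g(k):  0  0  0  0  0  1  1  1  1  1  2  2  2  0  0  0  0  0  1  1  1  1
So g(21) = 1.

1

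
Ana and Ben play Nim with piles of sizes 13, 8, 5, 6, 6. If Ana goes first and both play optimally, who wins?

Compute the nim-sum pairwise:
13 XOR 8 = 5
5 XOR 5 = 0
0 XOR 6 = 6
6 XOR 6 = 0
The nim-sum is 0, so this is a P-position: the player to move is in a losing position under optimal play; Ana is about to move from it and so loses — Ben wins.

Ben wins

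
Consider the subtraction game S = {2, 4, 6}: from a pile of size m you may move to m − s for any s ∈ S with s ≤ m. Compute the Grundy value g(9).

0

Grundy values for subtraction set {2, 4, 6}:
k:     0  1  2  3  4  5  6  7  8  9
g(k):  0  0  1  1  2  2  3  3  0  0
So g(9) = 0.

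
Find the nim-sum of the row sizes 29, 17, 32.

44

Nim-sum: 29 ^ 17 ^ 32 = 44.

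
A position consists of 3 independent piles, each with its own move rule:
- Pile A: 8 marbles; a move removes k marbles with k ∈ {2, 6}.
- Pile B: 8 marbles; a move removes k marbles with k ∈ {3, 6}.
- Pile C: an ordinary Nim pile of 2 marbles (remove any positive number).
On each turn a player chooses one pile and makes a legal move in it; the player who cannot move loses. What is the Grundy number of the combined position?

Build the Grundy sequence for pile A with g(k) = mex{g(k−s) : s ∈ {2, 6}, s ≤ k}:
k:     0  1  2  3  4  5  6  7  8
g(k):  0  0  1  1  0  0  1  1  0
So g(8) = 0.
Build the Grundy sequence for pile B with g(k) = mex{g(k−s) : s ∈ {3, 6}, s ≤ k}:
k:     0  1  2  3  4  5  6  7  8
g(k):  0  0  0  1  1  1  2  2  2
So g(8) = 2.
Pile C is a plain Nim pile of size 2, so its Grundy value is 2.
The value of a disjunctive sum is the nim-sum of the parts.
Combined value = 0 XOR 2 XOR 2 = 0.

0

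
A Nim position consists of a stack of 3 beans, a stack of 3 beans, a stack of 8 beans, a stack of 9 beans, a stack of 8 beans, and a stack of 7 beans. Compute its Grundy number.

14

Nim-sum: 3 ^ 3 ^ 8 ^ 9 ^ 8 ^ 7 = 14.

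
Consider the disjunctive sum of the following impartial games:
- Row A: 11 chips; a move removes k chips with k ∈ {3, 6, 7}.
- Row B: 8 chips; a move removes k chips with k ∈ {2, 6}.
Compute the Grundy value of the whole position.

0

Grundy values for row A (subtraction set {3, 6, 7}):
k:     0  1  2  3  4  5  6  7  8  9 10 11
g(k):  0  0  0  1  1  1  2  2  2  3  0  0
So g(11) = 0.
Build the Grundy sequence for row B with g(k) = mex{g(k−s) : s ∈ {2, 6}, s ≤ k}:
k:     0  1  2  3  4  5  6  7  8
g(k):  0  0  1  1  0  0  1  1  0
So g(8) = 0.
By the Sprague-Grundy theorem, the Grundy value of a sum of independent games is the XOR of the component values.
Combined value = 0 ⊕ 0 = 0.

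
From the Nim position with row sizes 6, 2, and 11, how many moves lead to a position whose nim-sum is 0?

1

Write each in binary and XOR column by column:
  0110  (6)
  0010  (2)
  1011  (11)
  ----
  1111  (15)
The overall nim-sum is X = 15. A row of size p has a winning move iff p XOR X < p (reduce it to p XOR X).
  6: 6 XOR 15 = 9 ≥ 6 — no move.
  2: 2 XOR 15 = 13 ≥ 2 — no move.
  11: 11 XOR 15 = 4 < 11 — winning move (to 4).
That gives 1 winning move.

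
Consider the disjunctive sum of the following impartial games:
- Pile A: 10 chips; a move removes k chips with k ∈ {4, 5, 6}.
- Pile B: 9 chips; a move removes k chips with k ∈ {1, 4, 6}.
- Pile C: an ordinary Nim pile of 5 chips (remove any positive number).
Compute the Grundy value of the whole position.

7

Grundy values for pile A (subtraction set {4, 5, 6}):
k:     0  1  2  3  4  5  6  7  8  9 10
g(k):  0  0  0  0  1  1  1  1  2  2  0
So g(10) = 0.
Build the Grundy sequence for pile B with g(k) = mex{g(k−s) : s ∈ {1, 4, 6}, s ≤ k}:
k:     0  1  2  3  4  5  6  7  8  9
g(k):  0  1  0  1  2  0  1  0  1  2
So g(9) = 2.
Pile C is a plain Nim pile of size 5, so its Grundy value is 5.
The value of a disjunctive sum is the nim-sum of the parts.
Combined value = 0 ⊕ 2 ⊕ 5 = 7.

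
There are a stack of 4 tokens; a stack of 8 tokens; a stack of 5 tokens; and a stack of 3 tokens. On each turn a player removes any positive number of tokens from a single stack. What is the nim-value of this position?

10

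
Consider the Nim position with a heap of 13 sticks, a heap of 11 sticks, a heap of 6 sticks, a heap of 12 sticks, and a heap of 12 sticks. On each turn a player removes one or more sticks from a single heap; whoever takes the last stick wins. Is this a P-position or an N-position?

P-position

Bitwise XOR of the heap sizes:
  1101  (13)
  1011  (11)
  0110  (6)
  1100  (12)
  1100  (12)
  ----
  0000  (0)
The nim-sum is 0, so this is a P-position: the player to move is in a losing position under optimal play.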